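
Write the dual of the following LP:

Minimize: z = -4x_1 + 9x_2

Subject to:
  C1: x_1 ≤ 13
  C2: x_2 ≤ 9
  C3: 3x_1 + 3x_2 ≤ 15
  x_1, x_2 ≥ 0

Primal min cᵀx s.t. Ax ≤ b, x ≥ 0  →  Dual max −bᵀy s.t. Aᵀy ≥ −c, y ≥ 0.

Maximize: z = -13y1 - 9y2 - 15y3

Subject to:
  y1 + 3y3 ≥ 4
  y2 + 3y3 ≥ -9
  y1, y2, y3 ≥ 0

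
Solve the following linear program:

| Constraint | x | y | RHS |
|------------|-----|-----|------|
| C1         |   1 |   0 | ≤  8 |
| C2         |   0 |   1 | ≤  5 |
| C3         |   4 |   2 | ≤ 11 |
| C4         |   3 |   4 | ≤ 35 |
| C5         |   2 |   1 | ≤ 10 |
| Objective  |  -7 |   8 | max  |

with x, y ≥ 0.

Evaluate the objective at each vertex of the feasible region:
  z(0, 0) = 0
  z(2.75, 0) = -19.25
  z(0.25, 5) = 38.25
  z(0, 5) = 40  ←
The maximum is at x = 0, y = 5.

x = 0, y = 5, z = 40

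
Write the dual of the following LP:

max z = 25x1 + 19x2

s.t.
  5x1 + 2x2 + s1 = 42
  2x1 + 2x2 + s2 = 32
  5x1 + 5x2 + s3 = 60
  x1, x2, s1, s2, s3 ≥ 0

Primal max cᵀx s.t. Ax ≤ b, x ≥ 0  →  Dual min bᵀy s.t. Aᵀy ≥ c, y ≥ 0.

Minimize: z = 42y1 + 32y2 + 60y3

Subject to:
  5y1 + 2y2 + 5y3 ≥ 25
  2y1 + 2y2 + 5y3 ≥ 19
  y1, y2, y3 ≥ 0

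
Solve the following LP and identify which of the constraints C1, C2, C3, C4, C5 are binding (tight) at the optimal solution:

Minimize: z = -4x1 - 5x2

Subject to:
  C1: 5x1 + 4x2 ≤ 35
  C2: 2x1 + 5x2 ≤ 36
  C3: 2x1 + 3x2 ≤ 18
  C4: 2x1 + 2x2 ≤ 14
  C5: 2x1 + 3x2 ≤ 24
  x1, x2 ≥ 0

At x1 = 3, x2 = 4, compute slack b - a·x for each constraint:
  C1: 35 − 31 = 4  (slack)
  C2: 36 − 26 = 10  (slack)
  C3: 18 − 18 = 0  (binding)
  C4: 14 − 14 = 0  (binding)
  C5: 24 − 18 = 6  (slack)

Optimal: x1 = 3, x2 = 4
Binding: C3, C4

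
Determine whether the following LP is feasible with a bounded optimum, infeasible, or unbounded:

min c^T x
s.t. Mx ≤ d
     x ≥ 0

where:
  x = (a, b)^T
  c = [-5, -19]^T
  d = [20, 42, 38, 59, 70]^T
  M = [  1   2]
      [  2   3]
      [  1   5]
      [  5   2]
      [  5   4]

Feasible with a bounded optimal solution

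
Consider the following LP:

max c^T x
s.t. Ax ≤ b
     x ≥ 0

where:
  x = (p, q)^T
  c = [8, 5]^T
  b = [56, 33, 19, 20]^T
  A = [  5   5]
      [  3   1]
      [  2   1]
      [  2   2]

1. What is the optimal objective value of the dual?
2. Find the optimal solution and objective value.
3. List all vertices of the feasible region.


1. 77
2. p = 9, q = 1, z = 77
3. (0, 0), (9.5, 0), (9, 1), (0, 10)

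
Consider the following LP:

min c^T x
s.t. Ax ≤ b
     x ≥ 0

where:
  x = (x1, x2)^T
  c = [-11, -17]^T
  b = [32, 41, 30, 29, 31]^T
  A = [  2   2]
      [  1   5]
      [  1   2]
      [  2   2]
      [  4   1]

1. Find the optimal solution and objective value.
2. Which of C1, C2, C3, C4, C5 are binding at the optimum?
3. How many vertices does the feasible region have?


1. x1 = 6, x2 = 7, z = -185
2. C2, C5
3. 4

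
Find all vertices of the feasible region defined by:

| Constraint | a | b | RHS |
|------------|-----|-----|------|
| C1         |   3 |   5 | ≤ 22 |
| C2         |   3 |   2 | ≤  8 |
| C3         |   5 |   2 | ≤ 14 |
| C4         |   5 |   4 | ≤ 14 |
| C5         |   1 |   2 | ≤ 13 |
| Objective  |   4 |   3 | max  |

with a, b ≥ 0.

(0, 0), (2.667, 0), (2, 1), (0, 3.5)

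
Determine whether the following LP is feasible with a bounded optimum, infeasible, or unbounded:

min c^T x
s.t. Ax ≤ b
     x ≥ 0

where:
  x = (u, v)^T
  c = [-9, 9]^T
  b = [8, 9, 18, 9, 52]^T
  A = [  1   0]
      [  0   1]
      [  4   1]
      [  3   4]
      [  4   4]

Feasible with a bounded optimal solution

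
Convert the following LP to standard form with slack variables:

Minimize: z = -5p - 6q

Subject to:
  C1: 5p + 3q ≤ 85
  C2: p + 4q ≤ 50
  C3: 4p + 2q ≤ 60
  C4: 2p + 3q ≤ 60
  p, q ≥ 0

min z = -5p - 6q

s.t.
  5p + 3q + s1 = 85
  p + 4q + s2 = 50
  4p + 2q + s3 = 60
  2p + 3q + s4 = 60
  p, q, s1, s2, s3, s4 ≥ 0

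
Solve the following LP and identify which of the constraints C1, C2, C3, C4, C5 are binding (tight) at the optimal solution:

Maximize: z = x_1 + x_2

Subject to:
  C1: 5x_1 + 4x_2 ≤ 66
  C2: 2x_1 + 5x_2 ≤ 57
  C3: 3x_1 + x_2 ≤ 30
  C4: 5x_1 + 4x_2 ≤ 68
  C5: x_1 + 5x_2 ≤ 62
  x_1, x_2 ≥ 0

At x_1 = 6, x_2 = 9, compute slack b - a·x for each constraint:
  C1: 66 − 66 = 0  (binding)
  C2: 57 − 57 = 0  (binding)
  C3: 30 − 27 = 3  (slack)
  C4: 68 − 66 = 2  (slack)
  C5: 62 − 51 = 11  (slack)

Optimal: x_1 = 6, x_2 = 9
Binding: C1, C2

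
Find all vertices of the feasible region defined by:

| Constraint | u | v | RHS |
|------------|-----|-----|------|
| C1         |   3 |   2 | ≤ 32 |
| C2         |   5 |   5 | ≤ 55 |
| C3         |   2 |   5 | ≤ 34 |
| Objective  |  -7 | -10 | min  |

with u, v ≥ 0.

(0, 0), (10.67, 0), (10, 1), (7, 4), (0, 6.8)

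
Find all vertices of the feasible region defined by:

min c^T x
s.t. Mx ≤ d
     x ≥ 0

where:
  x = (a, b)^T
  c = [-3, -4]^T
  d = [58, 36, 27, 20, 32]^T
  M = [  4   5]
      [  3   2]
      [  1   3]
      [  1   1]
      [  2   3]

(0, 0), (12, 0), (9.143, 4.286), (7, 6), (5, 7.333), (0, 9)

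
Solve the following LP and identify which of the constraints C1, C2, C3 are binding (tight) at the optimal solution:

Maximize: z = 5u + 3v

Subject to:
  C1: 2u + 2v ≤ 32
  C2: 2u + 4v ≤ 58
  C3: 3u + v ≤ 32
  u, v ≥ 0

At u = 8, v = 8, compute slack b - a·x for each constraint:
  C1: 32 − 32 = 0  (binding)
  C2: 58 − 48 = 10  (slack)
  C3: 32 − 32 = 0  (binding)

Optimal: u = 8, v = 8
Binding: C1, C3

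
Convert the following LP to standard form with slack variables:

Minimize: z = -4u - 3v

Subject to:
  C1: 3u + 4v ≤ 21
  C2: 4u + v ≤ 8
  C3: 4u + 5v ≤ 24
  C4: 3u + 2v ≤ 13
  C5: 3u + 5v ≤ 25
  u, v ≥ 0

min z = -4u - 3v

s.t.
  3u + 4v + s1 = 21
  4u + v + s2 = 8
  4u + 5v + s3 = 24
  3u + 2v + s4 = 13
  3u + 5v + s5 = 25
  u, v, s1, s2, s3, s4, s5 ≥ 0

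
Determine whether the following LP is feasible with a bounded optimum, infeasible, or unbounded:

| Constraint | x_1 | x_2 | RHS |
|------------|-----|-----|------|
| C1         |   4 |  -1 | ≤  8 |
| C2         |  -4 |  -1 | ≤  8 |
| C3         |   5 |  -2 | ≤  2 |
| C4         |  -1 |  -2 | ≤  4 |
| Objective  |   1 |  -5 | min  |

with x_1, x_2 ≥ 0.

Unbounded (objective can decrease without bound)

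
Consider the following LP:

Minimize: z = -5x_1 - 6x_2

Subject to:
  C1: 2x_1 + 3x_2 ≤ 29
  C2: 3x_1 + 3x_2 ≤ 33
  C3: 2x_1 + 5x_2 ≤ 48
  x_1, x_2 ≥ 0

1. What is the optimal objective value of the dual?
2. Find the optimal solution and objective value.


1. -62
2. x_1 = 4, x_2 = 7, z = -62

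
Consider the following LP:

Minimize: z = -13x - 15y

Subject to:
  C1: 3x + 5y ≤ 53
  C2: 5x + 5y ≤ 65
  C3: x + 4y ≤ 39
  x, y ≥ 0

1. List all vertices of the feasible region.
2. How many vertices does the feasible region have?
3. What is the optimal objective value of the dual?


1. (0, 0), (13, 0), (6, 7), (2.429, 9.143), (0, 9.75)
2. 5
3. -183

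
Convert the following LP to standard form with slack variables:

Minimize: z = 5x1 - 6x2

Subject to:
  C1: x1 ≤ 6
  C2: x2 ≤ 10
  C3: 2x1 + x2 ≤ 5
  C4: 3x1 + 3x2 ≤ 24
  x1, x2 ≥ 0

min z = 5x1 - 6x2

s.t.
  x1 + s1 = 6
  x2 + s2 = 10
  2x1 + x2 + s3 = 5
  3x1 + 3x2 + s4 = 24
  x1, x2, s1, s2, s3, s4 ≥ 0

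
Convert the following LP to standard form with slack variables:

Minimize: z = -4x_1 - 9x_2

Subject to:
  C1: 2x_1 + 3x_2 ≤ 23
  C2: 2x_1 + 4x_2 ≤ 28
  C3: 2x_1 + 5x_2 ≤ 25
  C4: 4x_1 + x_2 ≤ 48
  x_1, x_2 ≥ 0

min z = -4x_1 - 9x_2

s.t.
  2x_1 + 3x_2 + s1 = 23
  2x_1 + 4x_2 + s2 = 28
  2x_1 + 5x_2 + s3 = 25
  4x_1 + x_2 + s4 = 48
  x_1, x_2, s1, s2, s3, s4 ≥ 0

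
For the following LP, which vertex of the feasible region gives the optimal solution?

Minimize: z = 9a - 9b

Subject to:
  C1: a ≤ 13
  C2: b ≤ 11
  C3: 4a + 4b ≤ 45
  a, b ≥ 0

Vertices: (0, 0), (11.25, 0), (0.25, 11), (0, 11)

Evaluate the objective at each vertex of the feasible region:
  z(0, 0) = 0
  z(11.25, 0) = 101.2
  z(0.25, 11) = -96.75
  z(0, 11) = -99  ←
The minimum is at a = 0, b = 11.

(0, 11)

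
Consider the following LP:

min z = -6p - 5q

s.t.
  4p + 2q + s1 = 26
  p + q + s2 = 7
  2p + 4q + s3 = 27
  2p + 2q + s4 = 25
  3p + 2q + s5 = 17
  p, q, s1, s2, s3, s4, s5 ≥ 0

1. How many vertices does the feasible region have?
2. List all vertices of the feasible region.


1. 5
2. (0, 0), (5.667, 0), (3, 4), (0.5, 6.5), (0, 6.75)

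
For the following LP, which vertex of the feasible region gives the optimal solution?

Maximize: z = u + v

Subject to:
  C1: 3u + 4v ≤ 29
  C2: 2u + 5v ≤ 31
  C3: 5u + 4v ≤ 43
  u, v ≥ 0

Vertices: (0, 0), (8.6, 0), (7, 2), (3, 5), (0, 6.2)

Evaluate the objective at each vertex of the feasible region:
  z(0, 0) = 0
  z(8.6, 0) = 8.6
  z(7, 2) = 9  ←
  z(3, 5) = 8
  z(0, 6.2) = 6.2
The maximum is at u = 7, v = 2.

(7, 2)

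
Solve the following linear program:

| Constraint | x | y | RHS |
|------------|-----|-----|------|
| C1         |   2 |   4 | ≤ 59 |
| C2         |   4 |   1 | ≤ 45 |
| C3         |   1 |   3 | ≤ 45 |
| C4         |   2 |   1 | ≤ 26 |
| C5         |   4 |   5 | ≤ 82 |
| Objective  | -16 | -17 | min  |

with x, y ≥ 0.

Evaluate the objective at each vertex of the feasible region:
  z(0, 0) = 0
  z(11.25, 0) = -180
  z(9.5, 7) = -271
  z(8, 10) = -298  ←
  z(5.5, 12) = -292
  z(0, 14.75) = -250.8
The minimum is at x = 8, y = 10.

x = 8, y = 10, z = -298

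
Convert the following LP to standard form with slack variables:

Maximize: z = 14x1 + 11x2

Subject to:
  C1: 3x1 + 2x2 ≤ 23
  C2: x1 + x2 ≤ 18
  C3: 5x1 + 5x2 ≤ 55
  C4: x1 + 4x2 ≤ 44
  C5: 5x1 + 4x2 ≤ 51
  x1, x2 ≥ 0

max z = 14x1 + 11x2

s.t.
  3x1 + 2x2 + s1 = 23
  x1 + x2 + s2 = 18
  5x1 + 5x2 + s3 = 55
  x1 + 4x2 + s4 = 44
  5x1 + 4x2 + s5 = 51
  x1, x2, s1, s2, s3, s4, s5 ≥ 0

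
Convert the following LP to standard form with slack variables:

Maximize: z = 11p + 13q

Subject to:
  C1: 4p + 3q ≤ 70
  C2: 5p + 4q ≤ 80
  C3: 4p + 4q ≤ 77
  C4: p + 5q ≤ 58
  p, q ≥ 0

max z = 11p + 13q

s.t.
  4p + 3q + s1 = 70
  5p + 4q + s2 = 80
  4p + 4q + s3 = 77
  p + 5q + s4 = 58
  p, q, s1, s2, s3, s4 ≥ 0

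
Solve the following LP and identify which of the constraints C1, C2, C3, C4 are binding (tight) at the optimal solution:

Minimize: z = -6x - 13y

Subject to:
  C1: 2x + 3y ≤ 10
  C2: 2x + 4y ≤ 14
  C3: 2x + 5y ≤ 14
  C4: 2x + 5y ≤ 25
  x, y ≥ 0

At x = 2, y = 2, compute slack b - a·x for each constraint:
  C1: 10 − 10 = 0  (binding)
  C2: 14 − 12 = 2  (slack)
  C3: 14 − 14 = 0  (binding)
  C4: 25 − 14 = 11  (slack)

Optimal: x = 2, y = 2
Binding: C1, C3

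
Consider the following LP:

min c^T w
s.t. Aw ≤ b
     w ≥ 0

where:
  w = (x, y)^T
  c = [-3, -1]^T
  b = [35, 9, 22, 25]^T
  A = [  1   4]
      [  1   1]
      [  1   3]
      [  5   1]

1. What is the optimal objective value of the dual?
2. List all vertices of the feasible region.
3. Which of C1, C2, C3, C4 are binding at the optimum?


1. -17
2. (0, 0), (5, 0), (4, 5), (2.5, 6.5), (0, 7.333)
3. C2, C4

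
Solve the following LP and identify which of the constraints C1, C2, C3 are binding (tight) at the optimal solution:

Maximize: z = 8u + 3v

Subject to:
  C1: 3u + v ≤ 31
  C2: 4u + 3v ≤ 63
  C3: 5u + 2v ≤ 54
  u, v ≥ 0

At u = 8, v = 7, compute slack b - a·x for each constraint:
  C1: 31 − 31 = 0  (binding)
  C2: 63 − 53 = 10  (slack)
  C3: 54 − 54 = 0  (binding)

Optimal: u = 8, v = 7
Binding: C1, C3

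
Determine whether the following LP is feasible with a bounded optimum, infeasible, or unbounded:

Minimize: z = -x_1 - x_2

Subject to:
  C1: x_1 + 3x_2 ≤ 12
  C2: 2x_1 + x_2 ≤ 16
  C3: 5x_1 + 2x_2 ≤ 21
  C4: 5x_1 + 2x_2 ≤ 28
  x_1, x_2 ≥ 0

Feasible with a bounded optimal solution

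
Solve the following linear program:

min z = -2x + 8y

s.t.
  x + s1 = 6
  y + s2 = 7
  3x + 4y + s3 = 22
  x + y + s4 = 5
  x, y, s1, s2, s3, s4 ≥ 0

Evaluate the objective at each vertex of the feasible region:
  z(0, 0) = 0
  z(5, 0) = -10  ←
  z(0, 5) = 40
The minimum is at x = 5, y = 0.

x = 5, y = 0, z = -10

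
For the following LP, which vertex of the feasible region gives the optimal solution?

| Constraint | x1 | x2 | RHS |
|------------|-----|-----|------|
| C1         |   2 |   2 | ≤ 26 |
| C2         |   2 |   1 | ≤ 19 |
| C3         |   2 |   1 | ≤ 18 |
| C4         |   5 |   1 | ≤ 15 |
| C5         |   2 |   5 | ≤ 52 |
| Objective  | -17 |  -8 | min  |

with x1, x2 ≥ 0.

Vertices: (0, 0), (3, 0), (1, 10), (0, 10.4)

Evaluate the objective at each vertex of the feasible region:
  z(0, 0) = 0
  z(3, 0) = -51
  z(1, 10) = -97  ←
  z(0, 10.4) = -83.2
The minimum is at x1 = 1, x2 = 10.

(1, 10)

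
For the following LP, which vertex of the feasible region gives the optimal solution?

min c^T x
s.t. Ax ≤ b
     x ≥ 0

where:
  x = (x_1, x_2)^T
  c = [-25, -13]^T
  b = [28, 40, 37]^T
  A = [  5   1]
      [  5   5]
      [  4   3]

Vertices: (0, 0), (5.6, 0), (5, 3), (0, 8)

Evaluate the objective at each vertex of the feasible region:
  z(0, 0) = 0
  z(5.6, 0) = -140
  z(5, 3) = -164  ←
  z(0, 8) = -104
The minimum is at x_1 = 5, x_2 = 3.

(5, 3)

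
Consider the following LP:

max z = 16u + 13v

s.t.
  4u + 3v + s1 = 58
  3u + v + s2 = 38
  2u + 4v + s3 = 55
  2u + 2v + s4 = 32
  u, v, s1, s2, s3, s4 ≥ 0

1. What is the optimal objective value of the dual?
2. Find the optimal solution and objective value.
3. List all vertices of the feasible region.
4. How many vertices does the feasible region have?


1. 238
2. u = 10, v = 6, z = 238
3. (0, 0), (12.67, 0), (11.2, 4.4), (10, 6), (4.5, 11.5), (0, 13.75)
4. 6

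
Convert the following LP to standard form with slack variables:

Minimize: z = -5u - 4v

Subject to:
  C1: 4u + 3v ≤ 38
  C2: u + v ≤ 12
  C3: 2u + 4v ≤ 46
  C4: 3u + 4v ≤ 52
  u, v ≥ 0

min z = -5u - 4v

s.t.
  4u + 3v + s1 = 38
  u + v + s2 = 12
  2u + 4v + s3 = 46
  3u + 4v + s4 = 52
  u, v, s1, s2, s3, s4 ≥ 0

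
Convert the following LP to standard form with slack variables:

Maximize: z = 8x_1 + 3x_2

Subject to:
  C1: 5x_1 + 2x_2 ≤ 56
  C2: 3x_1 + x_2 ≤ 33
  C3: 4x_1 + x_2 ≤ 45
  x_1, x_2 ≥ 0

max z = 8x_1 + 3x_2

s.t.
  5x_1 + 2x_2 + s1 = 56
  3x_1 + x_2 + s2 = 33
  4x_1 + x_2 + s3 = 45
  x_1, x_2, s1, s2, s3 ≥ 0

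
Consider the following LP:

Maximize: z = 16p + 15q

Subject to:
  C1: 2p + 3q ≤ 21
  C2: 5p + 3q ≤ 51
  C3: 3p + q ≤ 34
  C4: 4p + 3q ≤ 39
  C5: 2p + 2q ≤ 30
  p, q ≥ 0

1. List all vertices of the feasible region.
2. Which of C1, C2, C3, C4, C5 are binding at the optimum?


1. (0, 0), (9.75, 0), (9, 1), (0, 7)
2. C1, C4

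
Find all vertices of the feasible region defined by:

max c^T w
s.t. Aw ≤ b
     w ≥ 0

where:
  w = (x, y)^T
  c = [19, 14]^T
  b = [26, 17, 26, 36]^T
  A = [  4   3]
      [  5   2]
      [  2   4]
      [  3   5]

(0, 0), (3.4, 0), (1, 6), (0, 6.5)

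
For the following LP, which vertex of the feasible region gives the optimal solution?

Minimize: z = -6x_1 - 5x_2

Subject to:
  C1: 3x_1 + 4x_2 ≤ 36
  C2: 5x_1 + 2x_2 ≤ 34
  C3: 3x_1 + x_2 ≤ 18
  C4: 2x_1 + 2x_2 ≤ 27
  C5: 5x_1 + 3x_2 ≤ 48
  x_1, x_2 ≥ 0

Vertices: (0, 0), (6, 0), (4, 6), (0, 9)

Evaluate the objective at each vertex of the feasible region:
  z(0, 0) = 0
  z(6, 0) = -36
  z(4, 6) = -54  ←
  z(0, 9) = -45
The minimum is at x_1 = 4, x_2 = 6.

(4, 6)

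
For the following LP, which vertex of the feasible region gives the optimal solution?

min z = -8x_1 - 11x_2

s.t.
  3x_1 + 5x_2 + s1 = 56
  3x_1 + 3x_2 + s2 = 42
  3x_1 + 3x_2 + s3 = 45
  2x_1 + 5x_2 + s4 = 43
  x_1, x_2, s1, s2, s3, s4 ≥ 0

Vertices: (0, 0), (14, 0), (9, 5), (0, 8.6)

Evaluate the objective at each vertex of the feasible region:
  z(0, 0) = 0
  z(14, 0) = -112
  z(9, 5) = -127  ←
  z(0, 8.6) = -94.6
The minimum is at x_1 = 9, x_2 = 5.

(9, 5)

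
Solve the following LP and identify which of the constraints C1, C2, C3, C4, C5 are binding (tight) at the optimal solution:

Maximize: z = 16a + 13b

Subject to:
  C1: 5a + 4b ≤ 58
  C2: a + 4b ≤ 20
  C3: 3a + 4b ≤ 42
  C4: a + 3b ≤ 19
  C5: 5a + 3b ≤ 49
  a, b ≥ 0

At a = 8, b = 3, compute slack b - a·x for each constraint:
  C1: 58 − 52 = 6  (slack)
  C2: 20 − 20 = 0  (binding)
  C3: 42 − 36 = 6  (slack)
  C4: 19 − 17 = 2  (slack)
  C5: 49 − 49 = 0  (binding)

Optimal: a = 8, b = 3
Binding: C2, C5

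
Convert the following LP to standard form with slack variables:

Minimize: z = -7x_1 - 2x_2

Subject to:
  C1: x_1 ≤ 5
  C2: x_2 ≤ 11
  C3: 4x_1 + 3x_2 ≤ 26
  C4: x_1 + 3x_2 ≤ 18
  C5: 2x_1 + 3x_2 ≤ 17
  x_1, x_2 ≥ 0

min z = -7x_1 - 2x_2

s.t.
  x_1 + s1 = 5
  x_2 + s2 = 11
  4x_1 + 3x_2 + s3 = 26
  x_1 + 3x_2 + s4 = 18
  2x_1 + 3x_2 + s5 = 17
  x_1, x_2, s1, s2, s3, s4, s5 ≥ 0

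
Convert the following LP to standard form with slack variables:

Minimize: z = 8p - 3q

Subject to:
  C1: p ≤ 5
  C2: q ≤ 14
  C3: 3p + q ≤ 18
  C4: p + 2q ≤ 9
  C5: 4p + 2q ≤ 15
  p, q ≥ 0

min z = 8p - 3q

s.t.
  p + s1 = 5
  q + s2 = 14
  3p + q + s3 = 18
  p + 2q + s4 = 9
  4p + 2q + s5 = 15
  p, q, s1, s2, s3, s4, s5 ≥ 0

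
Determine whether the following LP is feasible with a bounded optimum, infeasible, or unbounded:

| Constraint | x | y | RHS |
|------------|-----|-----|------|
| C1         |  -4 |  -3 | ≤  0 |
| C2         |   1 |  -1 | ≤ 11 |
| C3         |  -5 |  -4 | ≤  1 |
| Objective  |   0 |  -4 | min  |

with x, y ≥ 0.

Unbounded (objective can decrease without bound)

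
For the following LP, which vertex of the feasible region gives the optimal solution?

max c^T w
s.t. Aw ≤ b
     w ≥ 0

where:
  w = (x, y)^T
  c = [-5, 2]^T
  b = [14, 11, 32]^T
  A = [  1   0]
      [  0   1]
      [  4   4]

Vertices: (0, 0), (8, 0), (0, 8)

Evaluate the objective at each vertex of the feasible region:
  z(0, 0) = 0
  z(8, 0) = -40
  z(0, 8) = 16  ←
The maximum is at x = 0, y = 8.

(0, 8)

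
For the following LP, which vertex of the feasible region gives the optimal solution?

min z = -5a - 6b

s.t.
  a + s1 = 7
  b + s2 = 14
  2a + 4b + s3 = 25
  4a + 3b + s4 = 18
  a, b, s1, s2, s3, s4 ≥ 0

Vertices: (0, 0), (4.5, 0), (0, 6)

Evaluate the objective at each vertex of the feasible region:
  z(0, 0) = 0
  z(4.5, 0) = -22.5
  z(0, 6) = -36  ←
The minimum is at a = 0, b = 6.

(0, 6)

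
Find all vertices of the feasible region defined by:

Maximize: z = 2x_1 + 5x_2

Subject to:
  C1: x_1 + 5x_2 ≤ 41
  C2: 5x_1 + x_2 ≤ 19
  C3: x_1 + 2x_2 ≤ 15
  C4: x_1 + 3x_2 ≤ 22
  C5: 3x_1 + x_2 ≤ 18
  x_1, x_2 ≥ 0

(0, 0), (3.8, 0), (2.556, 6.222), (1, 7), (0, 7.333)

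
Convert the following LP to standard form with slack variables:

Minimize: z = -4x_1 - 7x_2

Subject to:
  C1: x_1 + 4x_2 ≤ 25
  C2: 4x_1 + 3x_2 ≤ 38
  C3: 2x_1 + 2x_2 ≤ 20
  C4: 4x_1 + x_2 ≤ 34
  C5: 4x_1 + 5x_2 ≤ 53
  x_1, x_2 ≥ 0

min z = -4x_1 - 7x_2

s.t.
  x_1 + 4x_2 + s1 = 25
  4x_1 + 3x_2 + s2 = 38
  2x_1 + 2x_2 + s3 = 20
  4x_1 + x_2 + s4 = 34
  4x_1 + 5x_2 + s5 = 53
  x_1, x_2, s1, s2, s3, s4, s5 ≥ 0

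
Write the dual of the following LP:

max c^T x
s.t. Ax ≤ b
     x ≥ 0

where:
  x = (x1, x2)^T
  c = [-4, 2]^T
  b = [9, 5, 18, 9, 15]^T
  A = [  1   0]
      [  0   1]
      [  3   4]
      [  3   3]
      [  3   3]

Primal max cᵀx s.t. Ax ≤ b, x ≥ 0  →  Dual min bᵀy s.t. Aᵀy ≥ c, y ≥ 0.

Minimize: z = 9y1 + 5y2 + 18y3 + 9y4 + 15y5

Subject to:
  y1 + 3y3 + 3y4 + 3y5 ≥ -4
  y2 + 4y3 + 3y4 + 3y5 ≥ 2
  y1, y2, y3, y4, y5 ≥ 0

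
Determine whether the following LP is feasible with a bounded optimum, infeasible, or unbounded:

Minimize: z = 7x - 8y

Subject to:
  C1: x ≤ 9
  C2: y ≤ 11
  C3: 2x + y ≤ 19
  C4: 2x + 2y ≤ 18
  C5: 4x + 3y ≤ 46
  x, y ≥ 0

Feasible with a bounded optimal solution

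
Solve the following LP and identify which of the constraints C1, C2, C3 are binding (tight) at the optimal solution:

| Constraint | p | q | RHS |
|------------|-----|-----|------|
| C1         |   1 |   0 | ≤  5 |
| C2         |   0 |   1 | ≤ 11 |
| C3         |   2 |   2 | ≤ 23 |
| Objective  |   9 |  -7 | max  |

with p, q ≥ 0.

At p = 5, q = 0, compute slack b - a·x for each constraint:
  C1: 5 − 5 = 0  (binding)
  C2: 11 − 0 = 11  (slack)
  C3: 23 − 10 = 13  (slack)

Optimal: p = 5, q = 0
Binding: C1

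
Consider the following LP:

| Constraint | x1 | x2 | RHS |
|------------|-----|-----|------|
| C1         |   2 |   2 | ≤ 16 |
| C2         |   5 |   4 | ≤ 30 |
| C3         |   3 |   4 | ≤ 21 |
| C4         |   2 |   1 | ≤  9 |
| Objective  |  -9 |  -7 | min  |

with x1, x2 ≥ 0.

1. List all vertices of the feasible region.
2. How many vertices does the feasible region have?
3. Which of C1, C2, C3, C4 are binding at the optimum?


1. (0, 0), (4.5, 0), (3, 3), (0, 5.25)
2. 4
3. C3, C4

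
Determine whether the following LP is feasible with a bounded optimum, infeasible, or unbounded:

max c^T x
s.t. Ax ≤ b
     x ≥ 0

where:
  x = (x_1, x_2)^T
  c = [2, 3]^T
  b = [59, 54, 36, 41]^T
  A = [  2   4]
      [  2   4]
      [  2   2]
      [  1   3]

Feasible with a bounded optimal solution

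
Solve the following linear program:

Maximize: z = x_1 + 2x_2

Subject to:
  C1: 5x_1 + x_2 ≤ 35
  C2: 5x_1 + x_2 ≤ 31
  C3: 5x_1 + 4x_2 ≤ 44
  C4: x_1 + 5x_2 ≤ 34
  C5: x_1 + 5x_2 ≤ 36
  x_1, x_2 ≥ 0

Evaluate the objective at each vertex of the feasible region:
  z(0, 0) = 0
  z(6.2, 0) = 6.2
  z(5.333, 4.333) = 14
  z(4, 6) = 16  ←
  z(0, 6.8) = 13.6
The maximum is at x_1 = 4, x_2 = 6.

x_1 = 4, x_2 = 6, z = 16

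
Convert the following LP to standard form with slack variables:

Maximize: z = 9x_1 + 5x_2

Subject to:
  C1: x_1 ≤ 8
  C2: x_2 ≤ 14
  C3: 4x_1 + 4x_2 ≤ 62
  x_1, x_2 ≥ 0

max z = 9x_1 + 5x_2

s.t.
  x_1 + s1 = 8
  x_2 + s2 = 14
  4x_1 + 4x_2 + s3 = 62
  x_1, x_2, s1, s2, s3 ≥ 0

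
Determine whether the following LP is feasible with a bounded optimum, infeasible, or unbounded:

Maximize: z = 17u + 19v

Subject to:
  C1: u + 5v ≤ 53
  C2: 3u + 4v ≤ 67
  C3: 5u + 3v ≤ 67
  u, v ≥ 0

Feasible with a bounded optimal solution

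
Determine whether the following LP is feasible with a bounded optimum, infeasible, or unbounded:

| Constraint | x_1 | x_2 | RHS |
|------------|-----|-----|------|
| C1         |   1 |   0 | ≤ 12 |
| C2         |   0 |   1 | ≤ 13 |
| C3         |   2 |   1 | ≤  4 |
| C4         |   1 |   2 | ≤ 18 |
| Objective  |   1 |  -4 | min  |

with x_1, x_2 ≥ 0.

Feasible with a bounded optimal solution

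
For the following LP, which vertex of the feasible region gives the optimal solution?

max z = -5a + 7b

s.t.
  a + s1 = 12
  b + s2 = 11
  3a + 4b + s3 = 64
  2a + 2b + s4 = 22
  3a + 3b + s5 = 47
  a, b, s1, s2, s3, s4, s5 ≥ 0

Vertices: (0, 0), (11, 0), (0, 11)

Evaluate the objective at each vertex of the feasible region:
  z(0, 0) = 0
  z(11, 0) = -55
  z(0, 11) = 77  ←
The maximum is at a = 0, b = 11.

(0, 11)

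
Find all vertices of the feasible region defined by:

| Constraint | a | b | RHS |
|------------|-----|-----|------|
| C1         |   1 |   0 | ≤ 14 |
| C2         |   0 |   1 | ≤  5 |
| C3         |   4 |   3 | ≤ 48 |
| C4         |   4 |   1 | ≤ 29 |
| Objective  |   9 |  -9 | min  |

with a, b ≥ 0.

(0, 0), (7.25, 0), (6, 5), (0, 5)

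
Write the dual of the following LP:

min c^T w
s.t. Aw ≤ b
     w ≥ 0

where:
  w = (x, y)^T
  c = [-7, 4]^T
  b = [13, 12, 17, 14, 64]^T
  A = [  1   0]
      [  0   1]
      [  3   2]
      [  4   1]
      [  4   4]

Primal min cᵀx s.t. Ax ≤ b, x ≥ 0  →  Dual max −bᵀy s.t. Aᵀy ≥ −c, y ≥ 0.

Maximize: z = -13y1 - 12y2 - 17y3 - 14y4 - 64y5

Subject to:
  y1 + 3y3 + 4y4 + 4y5 ≥ 7
  y2 + 2y3 + y4 + 4y5 ≥ -4
  y1, y2, y3, y4, y5 ≥ 0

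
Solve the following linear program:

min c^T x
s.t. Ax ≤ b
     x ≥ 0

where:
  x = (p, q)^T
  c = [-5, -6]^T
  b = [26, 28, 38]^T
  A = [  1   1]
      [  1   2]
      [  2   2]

Evaluate the objective at each vertex of the feasible region:
  z(0, 0) = 0
  z(19, 0) = -95
  z(10, 9) = -104  ←
  z(0, 14) = -84
The minimum is at p = 10, q = 9.

p = 10, q = 9, z = -104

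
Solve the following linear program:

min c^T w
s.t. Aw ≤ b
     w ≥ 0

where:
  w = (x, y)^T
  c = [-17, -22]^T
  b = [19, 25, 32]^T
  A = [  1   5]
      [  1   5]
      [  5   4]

Evaluate the objective at each vertex of the feasible region:
  z(0, 0) = 0
  z(6.4, 0) = -108.8
  z(4, 3) = -134  ←
  z(0, 3.8) = -83.6
The minimum is at x = 4, y = 3.

x = 4, y = 3, z = -134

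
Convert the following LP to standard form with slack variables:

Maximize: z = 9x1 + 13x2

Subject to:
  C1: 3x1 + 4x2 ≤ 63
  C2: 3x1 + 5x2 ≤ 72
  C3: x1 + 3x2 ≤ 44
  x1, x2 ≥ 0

max z = 9x1 + 13x2

s.t.
  3x1 + 4x2 + s1 = 63
  3x1 + 5x2 + s2 = 72
  x1 + 3x2 + s3 = 44
  x1, x2, s1, s2, s3 ≥ 0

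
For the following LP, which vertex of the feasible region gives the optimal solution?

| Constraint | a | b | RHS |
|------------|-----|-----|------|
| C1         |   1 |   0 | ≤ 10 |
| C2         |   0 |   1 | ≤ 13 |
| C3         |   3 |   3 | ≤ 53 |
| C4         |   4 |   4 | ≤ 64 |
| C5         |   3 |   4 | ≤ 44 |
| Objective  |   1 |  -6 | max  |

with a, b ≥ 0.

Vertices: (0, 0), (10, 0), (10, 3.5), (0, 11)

Evaluate the objective at each vertex of the feasible region:
  z(0, 0) = 0
  z(10, 0) = 10  ←
  z(10, 3.5) = -11
  z(0, 11) = -66
The maximum is at a = 10, b = 0.

(10, 0)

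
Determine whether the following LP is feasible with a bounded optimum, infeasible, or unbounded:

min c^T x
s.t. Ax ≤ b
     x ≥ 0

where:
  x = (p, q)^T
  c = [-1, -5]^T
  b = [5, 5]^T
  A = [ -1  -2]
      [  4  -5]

Unbounded (objective can decrease without bound)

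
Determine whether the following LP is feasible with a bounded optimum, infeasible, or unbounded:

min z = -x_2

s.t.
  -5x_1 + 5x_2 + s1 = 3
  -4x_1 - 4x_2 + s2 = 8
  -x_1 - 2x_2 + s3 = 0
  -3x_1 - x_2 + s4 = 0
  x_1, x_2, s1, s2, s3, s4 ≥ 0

Unbounded (objective can decrease without bound)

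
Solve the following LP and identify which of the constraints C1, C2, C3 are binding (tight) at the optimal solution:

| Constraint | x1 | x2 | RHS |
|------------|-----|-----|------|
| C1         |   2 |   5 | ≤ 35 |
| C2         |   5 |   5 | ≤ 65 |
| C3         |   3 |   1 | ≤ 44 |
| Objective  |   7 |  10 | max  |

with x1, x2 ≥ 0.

At x1 = 10, x2 = 3, compute slack b - a·x for each constraint:
  C1: 35 − 35 = 0  (binding)
  C2: 65 − 65 = 0  (binding)
  C3: 44 − 33 = 11  (slack)

Optimal: x1 = 10, x2 = 3
Binding: C1, C2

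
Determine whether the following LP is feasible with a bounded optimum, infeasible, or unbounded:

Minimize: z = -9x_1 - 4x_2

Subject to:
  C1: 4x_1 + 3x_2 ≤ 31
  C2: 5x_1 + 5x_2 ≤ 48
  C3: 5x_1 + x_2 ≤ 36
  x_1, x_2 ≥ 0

Feasible with a bounded optimal solution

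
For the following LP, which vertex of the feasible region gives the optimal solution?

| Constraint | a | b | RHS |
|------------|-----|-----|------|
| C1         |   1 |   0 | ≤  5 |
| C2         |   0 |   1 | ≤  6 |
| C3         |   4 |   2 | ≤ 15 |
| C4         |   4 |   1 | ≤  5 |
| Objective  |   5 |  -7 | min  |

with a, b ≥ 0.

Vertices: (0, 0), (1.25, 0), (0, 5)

Evaluate the objective at each vertex of the feasible region:
  z(0, 0) = 0
  z(1.25, 0) = 6.25
  z(0, 5) = -35  ←
The minimum is at a = 0, b = 5.

(0, 5)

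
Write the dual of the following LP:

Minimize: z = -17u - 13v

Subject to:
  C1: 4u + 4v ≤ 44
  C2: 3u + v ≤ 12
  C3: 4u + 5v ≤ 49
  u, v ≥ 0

Primal min cᵀx s.t. Ax ≤ b, x ≥ 0  →  Dual max −bᵀy s.t. Aᵀy ≥ −c, y ≥ 0.

Maximize: z = -44y1 - 12y2 - 49y3

Subject to:
  4y1 + 3y2 + 4y3 ≥ 17
  4y1 + y2 + 5y3 ≥ 13
  y1, y2, y3 ≥ 0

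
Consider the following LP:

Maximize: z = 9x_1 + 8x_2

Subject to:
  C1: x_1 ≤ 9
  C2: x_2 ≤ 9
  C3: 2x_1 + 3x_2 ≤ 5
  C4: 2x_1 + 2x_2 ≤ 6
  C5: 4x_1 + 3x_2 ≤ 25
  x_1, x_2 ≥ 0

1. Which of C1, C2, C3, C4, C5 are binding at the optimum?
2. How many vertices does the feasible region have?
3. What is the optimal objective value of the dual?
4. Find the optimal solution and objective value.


1. C3
2. 3
3. 22.5
4. x_1 = 2.5, x_2 = 0, z = 22.5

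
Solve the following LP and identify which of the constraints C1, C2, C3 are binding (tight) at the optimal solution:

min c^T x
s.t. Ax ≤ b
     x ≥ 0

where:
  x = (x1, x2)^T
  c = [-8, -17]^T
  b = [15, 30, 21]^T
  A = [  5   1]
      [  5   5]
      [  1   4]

At x1 = 1, x2 = 5, compute slack b - a·x for each constraint:
  C1: 15 − 10 = 5  (slack)
  C2: 30 − 30 = 0  (binding)
  C3: 21 − 21 = 0  (binding)

Optimal: x1 = 1, x2 = 5
Binding: C2, C3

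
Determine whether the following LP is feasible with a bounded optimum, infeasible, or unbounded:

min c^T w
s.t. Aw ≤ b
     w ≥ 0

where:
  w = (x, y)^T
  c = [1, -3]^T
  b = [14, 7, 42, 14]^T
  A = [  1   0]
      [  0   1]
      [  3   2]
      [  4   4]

Feasible with a bounded optimal solution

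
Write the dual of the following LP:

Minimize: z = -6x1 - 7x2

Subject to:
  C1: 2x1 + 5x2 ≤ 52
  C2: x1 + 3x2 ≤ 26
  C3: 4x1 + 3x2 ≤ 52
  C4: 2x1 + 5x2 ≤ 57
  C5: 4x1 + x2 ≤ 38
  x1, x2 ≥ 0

Primal min cᵀx s.t. Ax ≤ b, x ≥ 0  →  Dual max −bᵀy s.t. Aᵀy ≥ −c, y ≥ 0.

Maximize: z = -52y1 - 26y2 - 52y3 - 57y4 - 38y5

Subject to:
  2y1 + y2 + 4y3 + 2y4 + 4y5 ≥ 6
  5y1 + 3y2 + 3y3 + 5y4 + y5 ≥ 7
  y1, y2, y3, y4, y5 ≥ 0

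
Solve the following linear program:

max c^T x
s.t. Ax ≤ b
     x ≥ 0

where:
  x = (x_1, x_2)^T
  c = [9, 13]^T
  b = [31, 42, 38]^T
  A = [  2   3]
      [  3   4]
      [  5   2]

Evaluate the objective at each vertex of the feasible region:
  z(0, 0) = 0
  z(7.6, 0) = 68.4
  z(4.857, 6.857) = 132.9
  z(2, 9) = 135  ←
  z(0, 10.33) = 134.3
The maximum is at x_1 = 2, x_2 = 9.

x_1 = 2, x_2 = 9, z = 135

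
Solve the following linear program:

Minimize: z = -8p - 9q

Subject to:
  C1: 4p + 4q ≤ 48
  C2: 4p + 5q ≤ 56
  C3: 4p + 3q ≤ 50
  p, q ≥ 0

Evaluate the objective at each vertex of the feasible region:
  z(0, 0) = 0
  z(12, 0) = -96
  z(4, 8) = -104  ←
  z(0, 11.2) = -100.8
The minimum is at p = 4, q = 8.

p = 4, q = 8, z = -104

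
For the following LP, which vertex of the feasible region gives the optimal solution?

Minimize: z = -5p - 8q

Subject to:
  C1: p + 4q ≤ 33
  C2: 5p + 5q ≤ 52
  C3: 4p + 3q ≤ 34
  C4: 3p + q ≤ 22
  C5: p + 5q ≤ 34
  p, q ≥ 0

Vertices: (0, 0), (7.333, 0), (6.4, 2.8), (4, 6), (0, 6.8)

Evaluate the objective at each vertex of the feasible region:
  z(0, 0) = 0
  z(7.333, 0) = -36.67
  z(6.4, 2.8) = -54.4
  z(4, 6) = -68  ←
  z(0, 6.8) = -54.4
The minimum is at p = 4, q = 6.

(4, 6)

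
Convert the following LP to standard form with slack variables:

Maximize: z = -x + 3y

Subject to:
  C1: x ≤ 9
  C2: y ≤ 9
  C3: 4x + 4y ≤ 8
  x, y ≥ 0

max z = -x + 3y

s.t.
  x + s1 = 9
  y + s2 = 9
  4x + 4y + s3 = 8
  x, y, s1, s2, s3 ≥ 0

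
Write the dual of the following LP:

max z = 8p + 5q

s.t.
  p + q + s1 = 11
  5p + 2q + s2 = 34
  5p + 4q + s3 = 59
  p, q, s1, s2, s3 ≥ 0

Primal max cᵀx s.t. Ax ≤ b, x ≥ 0  →  Dual min bᵀy s.t. Aᵀy ≥ c, y ≥ 0.

Minimize: z = 11y1 + 34y2 + 59y3

Subject to:
  y1 + 5y2 + 5y3 ≥ 8
  y1 + 2y2 + 4y3 ≥ 5
  y1, y2, y3 ≥ 0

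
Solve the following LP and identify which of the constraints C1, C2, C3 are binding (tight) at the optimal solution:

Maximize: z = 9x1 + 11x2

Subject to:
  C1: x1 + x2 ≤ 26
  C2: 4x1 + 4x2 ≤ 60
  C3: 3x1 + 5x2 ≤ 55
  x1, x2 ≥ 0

At x1 = 10, x2 = 5, compute slack b - a·x for each constraint:
  C1: 26 − 15 = 11  (slack)
  C2: 60 − 60 = 0  (binding)
  C3: 55 − 55 = 0  (binding)

Optimal: x1 = 10, x2 = 5
Binding: C2, C3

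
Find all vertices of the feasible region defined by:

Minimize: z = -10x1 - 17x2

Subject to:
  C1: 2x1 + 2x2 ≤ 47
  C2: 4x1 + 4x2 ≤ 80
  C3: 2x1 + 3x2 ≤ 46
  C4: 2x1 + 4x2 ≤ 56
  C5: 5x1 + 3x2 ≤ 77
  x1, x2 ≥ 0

(0, 0), (15.4, 0), (10.33, 8.444), (8, 10), (0, 14)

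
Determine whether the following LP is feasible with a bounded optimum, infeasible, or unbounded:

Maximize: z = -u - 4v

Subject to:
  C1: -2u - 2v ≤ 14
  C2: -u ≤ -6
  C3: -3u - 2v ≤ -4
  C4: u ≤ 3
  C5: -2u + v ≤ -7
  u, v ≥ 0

Infeasible (no feasible solution exists)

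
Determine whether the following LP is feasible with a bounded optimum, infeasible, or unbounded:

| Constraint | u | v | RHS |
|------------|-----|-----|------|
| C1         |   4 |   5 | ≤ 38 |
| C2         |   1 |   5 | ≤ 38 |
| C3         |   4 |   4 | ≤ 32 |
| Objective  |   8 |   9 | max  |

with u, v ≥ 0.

Feasible with a bounded optimal solution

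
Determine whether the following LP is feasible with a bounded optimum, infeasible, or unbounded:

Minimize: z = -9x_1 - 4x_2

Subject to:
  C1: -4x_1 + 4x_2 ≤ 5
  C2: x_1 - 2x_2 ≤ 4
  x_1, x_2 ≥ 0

Unbounded (objective can decrease without bound)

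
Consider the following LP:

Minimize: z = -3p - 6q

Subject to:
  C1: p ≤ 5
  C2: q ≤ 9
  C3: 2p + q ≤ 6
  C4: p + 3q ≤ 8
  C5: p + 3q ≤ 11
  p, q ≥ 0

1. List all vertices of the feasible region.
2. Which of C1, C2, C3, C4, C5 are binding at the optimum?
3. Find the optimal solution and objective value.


1. (0, 0), (3, 0), (2, 2), (0, 2.667)
2. C3, C4
3. p = 2, q = 2, z = -18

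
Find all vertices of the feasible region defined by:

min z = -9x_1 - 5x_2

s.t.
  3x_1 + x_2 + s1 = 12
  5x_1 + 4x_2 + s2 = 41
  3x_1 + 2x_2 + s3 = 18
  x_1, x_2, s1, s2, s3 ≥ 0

(0, 0), (4, 0), (2, 6), (0, 9)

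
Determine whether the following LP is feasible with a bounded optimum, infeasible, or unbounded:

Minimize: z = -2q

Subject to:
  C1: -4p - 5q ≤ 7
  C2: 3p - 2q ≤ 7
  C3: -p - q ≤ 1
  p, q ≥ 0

Unbounded (objective can decrease without bound)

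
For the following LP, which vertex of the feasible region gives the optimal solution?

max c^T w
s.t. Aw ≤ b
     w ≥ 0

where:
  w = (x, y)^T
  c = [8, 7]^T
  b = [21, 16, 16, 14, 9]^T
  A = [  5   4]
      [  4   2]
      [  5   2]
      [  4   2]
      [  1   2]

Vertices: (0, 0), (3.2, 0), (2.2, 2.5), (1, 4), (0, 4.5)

Evaluate the objective at each vertex of the feasible region:
  z(0, 0) = 0
  z(3.2, 0) = 25.6
  z(2.2, 2.5) = 35.1
  z(1, 4) = 36  ←
  z(0, 4.5) = 31.5
The maximum is at x = 1, y = 4.

(1, 4)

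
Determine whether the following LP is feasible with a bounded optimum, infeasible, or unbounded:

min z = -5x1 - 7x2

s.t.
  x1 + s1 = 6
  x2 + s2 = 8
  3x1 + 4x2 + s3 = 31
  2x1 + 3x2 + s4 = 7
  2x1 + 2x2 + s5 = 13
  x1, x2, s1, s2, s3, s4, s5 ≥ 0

Feasible with a bounded optimal solution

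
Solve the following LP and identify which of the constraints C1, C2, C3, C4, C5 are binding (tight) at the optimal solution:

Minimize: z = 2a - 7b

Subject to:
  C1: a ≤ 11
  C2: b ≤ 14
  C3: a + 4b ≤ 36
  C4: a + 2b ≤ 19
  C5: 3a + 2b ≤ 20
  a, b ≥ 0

At a = 0, b = 9, compute slack b - a·x for each constraint:
  C1: 11 − 0 = 11  (slack)
  C2: 14 − 9 = 5  (slack)
  C3: 36 − 36 = 0  (binding)
  C4: 19 − 18 = 1  (slack)
  C5: 20 − 18 = 2  (slack)

Optimal: a = 0, b = 9
Binding: C3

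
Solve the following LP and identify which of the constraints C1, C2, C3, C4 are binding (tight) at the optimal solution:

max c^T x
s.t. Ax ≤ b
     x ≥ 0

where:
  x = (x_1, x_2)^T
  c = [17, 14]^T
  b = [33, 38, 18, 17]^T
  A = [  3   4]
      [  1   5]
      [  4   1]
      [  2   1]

At x_1 = 3, x_2 = 6, compute slack b - a·x for each constraint:
  C1: 33 − 33 = 0  (binding)
  C2: 38 − 33 = 5  (slack)
  C3: 18 − 18 = 0  (binding)
  C4: 17 − 12 = 5  (slack)

Optimal: x_1 = 3, x_2 = 6
Binding: C1, C3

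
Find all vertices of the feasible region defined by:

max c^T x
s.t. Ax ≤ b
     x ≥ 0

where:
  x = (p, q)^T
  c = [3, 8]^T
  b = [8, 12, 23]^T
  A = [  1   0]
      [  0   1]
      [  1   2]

(0, 0), (8, 0), (8, 7.5), (0, 11.5)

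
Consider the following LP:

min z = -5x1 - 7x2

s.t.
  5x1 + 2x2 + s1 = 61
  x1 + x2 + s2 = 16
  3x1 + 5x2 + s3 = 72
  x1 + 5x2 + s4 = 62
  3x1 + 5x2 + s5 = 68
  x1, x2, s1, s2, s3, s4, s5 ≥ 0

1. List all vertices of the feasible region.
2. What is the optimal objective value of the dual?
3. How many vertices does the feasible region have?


1. (0, 0), (12.2, 0), (9.667, 6.333), (6, 10), (3, 11.8), (0, 12.4)
2. -100
3. 6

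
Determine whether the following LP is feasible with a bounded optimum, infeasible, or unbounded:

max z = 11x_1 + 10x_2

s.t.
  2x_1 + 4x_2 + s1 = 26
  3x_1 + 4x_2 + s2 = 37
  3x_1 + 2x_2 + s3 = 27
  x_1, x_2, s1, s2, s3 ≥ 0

Feasible with a bounded optimal solution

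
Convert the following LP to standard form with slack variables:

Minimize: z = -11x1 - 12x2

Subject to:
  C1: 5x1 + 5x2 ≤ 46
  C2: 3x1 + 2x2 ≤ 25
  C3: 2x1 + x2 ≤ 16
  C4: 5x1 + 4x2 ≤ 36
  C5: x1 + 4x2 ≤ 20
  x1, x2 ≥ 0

min z = -11x1 - 12x2

s.t.
  5x1 + 5x2 + s1 = 46
  3x1 + 2x2 + s2 = 25
  2x1 + x2 + s3 = 16
  5x1 + 4x2 + s4 = 36
  x1 + 4x2 + s5 = 20
  x1, x2, s1, s2, s3, s4, s5 ≥ 0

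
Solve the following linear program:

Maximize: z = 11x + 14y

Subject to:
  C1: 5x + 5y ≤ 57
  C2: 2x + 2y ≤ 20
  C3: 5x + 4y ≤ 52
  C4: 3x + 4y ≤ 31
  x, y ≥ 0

Evaluate the objective at each vertex of the feasible region:
  z(0, 0) = 0
  z(10, 0) = 110
  z(9, 1) = 113  ←
  z(0, 7.75) = 108.5
The maximum is at x = 9, y = 1.

x = 9, y = 1, z = 113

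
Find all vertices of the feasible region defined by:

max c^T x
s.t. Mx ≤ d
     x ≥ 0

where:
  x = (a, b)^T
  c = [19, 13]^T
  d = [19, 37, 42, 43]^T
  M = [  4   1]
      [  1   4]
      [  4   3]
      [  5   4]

(0, 0), (4.75, 0), (3, 7), (1.5, 8.875), (0, 9.25)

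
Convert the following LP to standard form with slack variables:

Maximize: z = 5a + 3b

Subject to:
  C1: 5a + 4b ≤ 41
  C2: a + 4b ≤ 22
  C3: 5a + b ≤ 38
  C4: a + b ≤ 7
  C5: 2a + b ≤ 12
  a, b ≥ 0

max z = 5a + 3b

s.t.
  5a + 4b + s1 = 41
  a + 4b + s2 = 22
  5a + b + s3 = 38
  a + b + s4 = 7
  2a + b + s5 = 12
  a, b, s1, s2, s3, s4, s5 ≥ 0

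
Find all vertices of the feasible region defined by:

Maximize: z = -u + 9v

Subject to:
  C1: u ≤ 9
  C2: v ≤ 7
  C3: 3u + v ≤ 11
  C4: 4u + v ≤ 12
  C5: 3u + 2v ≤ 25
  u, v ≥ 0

(0, 0), (3, 0), (1.25, 7), (0, 7)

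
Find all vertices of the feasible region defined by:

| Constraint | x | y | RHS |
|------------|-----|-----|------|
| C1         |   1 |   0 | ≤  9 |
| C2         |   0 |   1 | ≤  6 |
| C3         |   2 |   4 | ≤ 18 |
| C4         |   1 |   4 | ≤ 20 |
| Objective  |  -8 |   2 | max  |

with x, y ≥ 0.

(0, 0), (9, 0), (0, 4.5)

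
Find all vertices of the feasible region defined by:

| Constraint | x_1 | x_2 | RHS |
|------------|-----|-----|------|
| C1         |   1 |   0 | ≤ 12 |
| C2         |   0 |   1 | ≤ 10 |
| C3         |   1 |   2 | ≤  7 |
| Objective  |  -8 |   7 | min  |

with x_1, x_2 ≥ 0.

(0, 0), (7, 0), (0, 3.5)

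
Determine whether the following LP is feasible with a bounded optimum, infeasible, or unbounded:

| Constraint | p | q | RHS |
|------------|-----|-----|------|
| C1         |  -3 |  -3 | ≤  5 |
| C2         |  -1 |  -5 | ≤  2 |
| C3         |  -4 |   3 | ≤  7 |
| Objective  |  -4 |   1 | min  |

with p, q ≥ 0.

Unbounded (objective can decrease without bound)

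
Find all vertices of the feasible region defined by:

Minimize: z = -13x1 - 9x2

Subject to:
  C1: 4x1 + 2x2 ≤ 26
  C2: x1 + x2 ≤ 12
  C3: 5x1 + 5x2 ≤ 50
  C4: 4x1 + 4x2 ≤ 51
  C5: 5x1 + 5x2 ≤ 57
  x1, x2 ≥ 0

(0, 0), (6.5, 0), (3, 7), (0, 10)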